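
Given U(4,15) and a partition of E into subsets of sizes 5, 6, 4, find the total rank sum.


r(Ai) = min(|Ai|, 4) for each part.
Sum = min(5,4) + min(6,4) + min(4,4)
    = 4 + 4 + 4
    = 12.

12


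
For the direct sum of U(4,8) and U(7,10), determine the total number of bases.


Bases of a direct sum M1 + M2: |B| = |B(M1)| * |B(M2)|.
|B(U(4,8))| = C(8,4) = 70.
|B(U(7,10))| = C(10,7) = 120.
Total bases = 70 * 120 = 8400.

8400


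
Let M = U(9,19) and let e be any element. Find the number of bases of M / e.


Contracting e from U(9,19) gives U(8,18).
Bases of U(8,18) = C(18,8) = 18! / (8! * 10!) = 43758.

43758


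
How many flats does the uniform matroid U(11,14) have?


Flats of U(11,14): every subset of size < 11 is a flat, plus E itself.
Count = (14 choose 0) + (14 choose 1) + (14 choose 2) + (14 choose 3) + (14 choose 4) + (14 choose 5) + (14 choose 6) + (14 choose 7) + (14 choose 8) + (14 choose 9) + (14 choose 10) + 1
     = 1 + 14 + 91 + 364 + 1001 + 2002 + 3003 + 3432 + 3003 + 2002 + 1001 + 1
     = 15915.

15915


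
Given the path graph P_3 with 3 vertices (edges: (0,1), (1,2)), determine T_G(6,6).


A path on 3 vertices is a tree with 2 edges.
T(x,y) = x^(2) for any tree.
T(6,6) = 6^2 = 36.

36


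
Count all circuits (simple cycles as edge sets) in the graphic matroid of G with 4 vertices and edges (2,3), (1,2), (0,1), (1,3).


A circuit in a graphic matroid = edge set of a simple cycle.
G has 4 vertices and 4 edges.
Enumerating all minimal edge subsets forming cycles...
Total circuits found: 1.

1


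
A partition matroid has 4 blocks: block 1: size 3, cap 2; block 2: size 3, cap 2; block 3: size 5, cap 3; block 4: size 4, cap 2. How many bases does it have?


A basis picks exactly ci elements from block i.
Number of bases = product of C(|Si|, ci).
= C(3,2) * C(3,2) * C(5,3) * C(4,2)
= 3 * 3 * 10 * 6
= 540.

540


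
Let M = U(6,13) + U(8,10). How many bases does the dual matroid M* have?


(M1+M2)* = M1* + M2*.
M1* = U(7,13), bases: C(13,7) = 1716.
M2* = U(2,10), bases: C(10,2) = 45.
|B(M*)| = 1716 * 45 = 77220.

77220


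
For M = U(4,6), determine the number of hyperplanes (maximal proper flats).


Hyperplanes of U(4,6) are flats of rank 3.
In a uniform matroid, these are exactly the (3)-element subsets.
Count = C(6,3) = (6 * 5 * 4) / (1 * 2 * 3) = 20.

20


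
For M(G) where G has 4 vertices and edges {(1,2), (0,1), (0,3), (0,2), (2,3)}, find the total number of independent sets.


An independent set in a graphic matroid is an acyclic edge subset.
G has 4 vertices and 5 edges.
Enumerate all 2^5 = 32 subsets, checking for acyclicity.
Total independent sets = 24.

24


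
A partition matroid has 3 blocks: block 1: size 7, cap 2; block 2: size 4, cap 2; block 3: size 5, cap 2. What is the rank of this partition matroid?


Rank of a partition matroid = sum of min(|Si|, ci) for each block.
= min(7,2) + min(4,2) + min(5,2)
= 2 + 2 + 2
= 6.

6


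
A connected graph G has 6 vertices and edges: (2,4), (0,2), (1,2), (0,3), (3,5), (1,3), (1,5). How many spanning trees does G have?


By Kirchhoff's matrix tree theorem, the number of spanning trees equals
the determinant of any cofactor of the Laplacian matrix L.
G has 6 vertices and 7 edges.
Computing the (5 x 5) cofactor determinant gives 11.

11


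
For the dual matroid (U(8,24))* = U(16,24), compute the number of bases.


The dual of U(r,n) is U(n-r, n) = U(16,24).
Bases of U(16,24) are all (16)-element subsets.
|B(M*)| = (24 choose 16) = 735471.

735471


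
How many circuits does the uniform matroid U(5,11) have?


In U(5,11), circuits are the (6)-element subsets.
Any set of 6 elements is dependent, and removing any one element gives
an independent set of size 5, so it is a minimal dependent set.
Number of circuits = (11 choose 6) = 462.

462


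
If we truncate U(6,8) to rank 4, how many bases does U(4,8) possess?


Truncating U(6,8) to rank 4 gives U(4,8).
Bases of U(4,8) are all 4-element subsets of 8 elements.
Number of bases = C(8,4) = 8! / (4! * 4!) = 70.

70


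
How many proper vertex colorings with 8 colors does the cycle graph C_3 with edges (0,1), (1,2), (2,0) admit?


P(C_3, k) = (k-1)^3 + (-1)^3*(k-1).
P(8) = (7)^3 - 7
= 343 - 7 = 336.

336


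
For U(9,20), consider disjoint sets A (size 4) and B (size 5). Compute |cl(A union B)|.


|A union B| = 4 + 5 = 9 (disjoint).
In U(9,20), cl(S) = S if |S| < 9, else cl(S) = E.
Since 9 >= 9, cl(A union B) = E.
|cl(A union B)| = 20.

20


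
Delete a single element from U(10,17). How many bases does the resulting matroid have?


Deleting e from U(10,17) gives U(10,16) since n > r.
Bases of U(10,16) = C(16,10) = 8008.

8008


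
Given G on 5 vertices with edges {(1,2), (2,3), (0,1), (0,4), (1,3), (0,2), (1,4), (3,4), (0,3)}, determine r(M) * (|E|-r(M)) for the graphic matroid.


r(M) = |V| - c = 5 - 1 = 4.
nullity = |E| - r(M) = 9 - 4 = 5.
Product = 4 * 5 = 20.

20


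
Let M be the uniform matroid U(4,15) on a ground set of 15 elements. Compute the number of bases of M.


Bases of U(4,15) are all 4-element subsets of the 15-element ground set.
Number of bases = C(15,4).
(15 choose 4) = 1365.

1365


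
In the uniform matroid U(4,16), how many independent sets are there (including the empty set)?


Independent sets of U(4,16) are all subsets of size <= 4.
Count = C(16,0) + C(16,1) + C(16,2) + C(16,3) + C(16,4)
     = 1 + 16 + 120 + 560 + 1820
     = 2517.

2517


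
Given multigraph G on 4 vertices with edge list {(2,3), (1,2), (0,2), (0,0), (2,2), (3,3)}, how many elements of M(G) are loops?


In a graphic matroid, a loop is a self-loop edge (u,u) with rank 0.
Examining all 6 edges for self-loops...
Self-loops found: (0,0), (2,2), (3,3)
Number of loops = 3.

3


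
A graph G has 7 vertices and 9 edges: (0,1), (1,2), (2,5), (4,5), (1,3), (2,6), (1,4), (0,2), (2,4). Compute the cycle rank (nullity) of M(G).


Cycle rank (nullity) = |E| - r(M) = |E| - (|V| - c).
|E| = 9, |V| = 7, c = 1.
Nullity = 9 - (7 - 1) = 9 - 6 = 3.

3


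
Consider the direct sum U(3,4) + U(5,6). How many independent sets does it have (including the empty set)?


For a direct sum, |I(M1+M2)| = |I(M1)| * |I(M2)|.
|I(U(3,4))| = sum C(4,k) for k=0..3 = 15.
|I(U(5,6))| = sum C(6,k) for k=0..5 = 63.
Total = 15 * 63 = 945.

945


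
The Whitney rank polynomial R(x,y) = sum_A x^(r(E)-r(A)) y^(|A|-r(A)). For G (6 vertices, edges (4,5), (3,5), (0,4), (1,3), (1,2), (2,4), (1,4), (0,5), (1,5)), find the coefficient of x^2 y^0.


R(x,y) = sum over A in 2^E of x^(r(E)-r(A)) * y^(|A|-r(A)).
G has 6 vertices, 9 edges. r(E) = 5.
Enumerate all 2^9 = 512 subsets.
Count subsets with r(E)-r(A)=2 and |A|-r(A)=0: 80.

80


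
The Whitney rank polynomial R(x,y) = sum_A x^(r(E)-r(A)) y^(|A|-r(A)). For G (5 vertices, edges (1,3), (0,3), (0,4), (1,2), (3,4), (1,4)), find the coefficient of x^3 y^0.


R(x,y) = sum over A in 2^E of x^(r(E)-r(A)) * y^(|A|-r(A)).
G has 5 vertices, 6 edges. r(E) = 4.
Enumerate all 2^6 = 64 subsets.
Count subsets with r(E)-r(A)=3 and |A|-r(A)=0: 6.

6


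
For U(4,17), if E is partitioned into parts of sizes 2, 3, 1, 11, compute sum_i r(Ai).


r(Ai) = min(|Ai|, 4) for each part.
Sum = min(2,4) + min(3,4) + min(1,4) + min(11,4)
    = 2 + 3 + 1 + 4
    = 10.

10


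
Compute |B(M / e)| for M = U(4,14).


Contracting e from U(4,14) gives U(3,13).
Bases of U(3,13) = C(13,3) = 13! / (3! * 10!) = 286.

286


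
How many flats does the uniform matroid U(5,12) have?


Flats of U(5,12): every subset of size < 5 is a flat, plus E itself.
Count = C(12,0) + C(12,1) + C(12,2) + C(12,3) + C(12,4) + 1
     = 1 + 12 + 66 + 220 + 495 + 1
     = 795.

795


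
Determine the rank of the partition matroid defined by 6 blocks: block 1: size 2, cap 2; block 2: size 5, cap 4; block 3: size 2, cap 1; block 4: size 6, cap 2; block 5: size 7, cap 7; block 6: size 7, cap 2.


Rank of a partition matroid = sum of min(|Si|, ci) for each block.
= min(2,2) + min(5,4) + min(2,1) + min(6,2) + min(7,7) + min(7,2)
= 2 + 4 + 1 + 2 + 7 + 2
= 18.

18


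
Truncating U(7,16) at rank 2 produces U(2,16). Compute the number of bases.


Truncating U(7,16) to rank 2 gives U(2,16).
Bases of U(2,16) are all 2-element subsets of 16 elements.
Number of bases = (16 choose 2) = 120.

120


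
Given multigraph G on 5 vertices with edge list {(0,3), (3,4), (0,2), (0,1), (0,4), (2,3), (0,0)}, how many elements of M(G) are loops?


In a graphic matroid, a loop is a self-loop edge (u,u) with rank 0.
Examining all 7 edges for self-loops...
Self-loops found: (0,0)
Number of loops = 1.

1


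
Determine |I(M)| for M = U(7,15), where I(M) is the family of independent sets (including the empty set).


Independent sets of U(7,15) are all subsets of size <= 7.
Count = (15 choose 0) + (15 choose 1) + (15 choose 2) + (15 choose 3) + (15 choose 4) + (15 choose 5) + (15 choose 6) + (15 choose 7)
     = 1 + 15 + 105 + 455 + 1365 + 3003 + 5005 + 6435
     = 16384.

16384


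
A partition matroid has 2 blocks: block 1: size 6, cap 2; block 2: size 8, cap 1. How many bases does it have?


A basis picks exactly ci elements from block i.
Number of bases = product of C(|Si|, ci).
= C(6,2) * C(8,1)
= 15 * 8
= 120.

120


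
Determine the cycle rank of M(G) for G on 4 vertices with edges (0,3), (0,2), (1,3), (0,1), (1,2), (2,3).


Cycle rank (nullity) = |E| - r(M) = |E| - (|V| - c).
|E| = 6, |V| = 4, c = 1.
Nullity = 6 - (4 - 1) = 6 - 3 = 3.

3


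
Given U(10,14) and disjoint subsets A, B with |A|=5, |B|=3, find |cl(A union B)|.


|A union B| = 5 + 3 = 8 (disjoint).
In U(10,14), cl(S) = S if |S| < 10, else cl(S) = E.
Since 8 < 10, cl(A union B) = A union B.
|cl(A union B)| = 8.

8


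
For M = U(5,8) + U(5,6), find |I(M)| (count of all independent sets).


For a direct sum, |I(M1+M2)| = |I(M1)| * |I(M2)|.
|I(U(5,8))| = sum C(8,k) for k=0..5 = 219.
|I(U(5,6))| = sum C(6,k) for k=0..5 = 63.
Total = 219 * 63 = 13797.

13797


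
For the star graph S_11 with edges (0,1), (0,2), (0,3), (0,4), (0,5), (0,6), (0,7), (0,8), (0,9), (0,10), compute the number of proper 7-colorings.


P(tree, k) = k * (k-1)^(10) for any tree on 11 vertices.
P(7) = 7 * 6^10 = 7 * 60466176 = 423263232.

423263232


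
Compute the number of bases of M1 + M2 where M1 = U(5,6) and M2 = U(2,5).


Bases of a direct sum M1 + M2: |B| = |B(M1)| * |B(M2)|.
|B(U(5,6))| = C(6,5) = 6.
|B(U(2,5))| = C(5,2) = 10.
Total bases = 6 * 10 = 60.

60


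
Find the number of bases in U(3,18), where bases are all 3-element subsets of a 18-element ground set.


Bases of U(3,18) are all 3-element subsets of the 18-element ground set.
Number of bases = C(18,3).
C(18,3) = 18! / (3! * 15!) = 816.

816


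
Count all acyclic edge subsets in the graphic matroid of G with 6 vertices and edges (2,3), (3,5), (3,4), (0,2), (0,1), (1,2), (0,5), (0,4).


An independent set in a graphic matroid is an acyclic edge subset.
G has 6 vertices and 8 edges.
Enumerate all 2^8 = 256 subsets, checking for acyclicity.
Total independent sets = 186.

186


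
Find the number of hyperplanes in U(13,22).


Hyperplanes of U(13,22) are flats of rank 12.
In a uniform matroid, these are exactly the (12)-element subsets.
Count = (22 choose 12) = 646646.

646646


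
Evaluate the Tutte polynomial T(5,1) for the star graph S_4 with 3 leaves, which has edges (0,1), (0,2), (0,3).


A star on 4 vertices is a tree with 3 edges.
T(x,y) = x^(3) for any tree.
T(5,1) = 5^3 = 125.

125


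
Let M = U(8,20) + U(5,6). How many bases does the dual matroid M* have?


(M1+M2)* = M1* + M2*.
M1* = U(12,20), bases: C(20,12) = 125970.
M2* = U(1,6), bases: C(6,1) = 6.
|B(M*)| = 125970 * 6 = 755820.

755820


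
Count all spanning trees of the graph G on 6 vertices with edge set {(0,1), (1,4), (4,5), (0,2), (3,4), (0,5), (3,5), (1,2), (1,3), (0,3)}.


By Kirchhoff's matrix tree theorem, the number of spanning trees equals
the determinant of any cofactor of the Laplacian matrix L.
G has 6 vertices and 10 edges.
Computing the (5 x 5) cofactor determinant gives 114.

114


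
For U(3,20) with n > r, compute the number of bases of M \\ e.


Deleting e from U(3,20) gives U(3,19) since n > r.
Bases of U(3,19) = (19 choose 3) = 969.

969


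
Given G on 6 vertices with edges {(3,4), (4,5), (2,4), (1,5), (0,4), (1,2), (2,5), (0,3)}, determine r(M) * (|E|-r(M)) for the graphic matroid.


r(M) = |V| - c = 6 - 1 = 5.
nullity = |E| - r(M) = 8 - 5 = 3.
Product = 5 * 3 = 15.

15


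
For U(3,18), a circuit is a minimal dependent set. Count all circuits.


In U(3,18), circuits are the (4)-element subsets.
Any set of 4 elements is dependent, and removing any one element gives
an independent set of size 3, so it is a minimal dependent set.
Number of circuits = (18 choose 4) = 3060.

3060


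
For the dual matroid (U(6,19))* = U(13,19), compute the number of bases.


The dual of U(r,n) is U(n-r, n) = U(13,19).
Bases of U(13,19) are all (13)-element subsets.
|B(M*)| = C(19,13) = 19! / (13! * 6!) = 27132.

27132


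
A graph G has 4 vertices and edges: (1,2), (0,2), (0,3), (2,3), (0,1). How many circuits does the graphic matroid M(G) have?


A circuit in a graphic matroid = edge set of a simple cycle.
G has 4 vertices and 5 edges.
Enumerating all minimal edge subsets forming cycles...
Total circuits found: 3.

3


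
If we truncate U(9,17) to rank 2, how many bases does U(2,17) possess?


Truncating U(9,17) to rank 2 gives U(2,17).
Bases of U(2,17) are all 2-element subsets of 17 elements.
Number of bases = C(17,2) = (17 * 16) / (1 * 2) = 136.

136


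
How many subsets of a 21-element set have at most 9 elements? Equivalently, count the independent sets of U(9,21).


Independent sets of U(9,21) are all subsets of size <= 9.
Count = C(21,0) + C(21,1) + C(21,2) + C(21,3) + C(21,4) + C(21,5) + C(21,6) + C(21,7) + C(21,8) + C(21,9)
     = 1 + 21 + 210 + 1330 + 5985 + 20349 + 54264 + 116280 + 203490 + 293930
     = 695860.

695860


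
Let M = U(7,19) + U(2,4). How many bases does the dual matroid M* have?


(M1+M2)* = M1* + M2*.
M1* = U(12,19), bases: C(19,12) = 50388.
M2* = U(2,4), bases: C(4,2) = 6.
|B(M*)| = 50388 * 6 = 302328.

302328


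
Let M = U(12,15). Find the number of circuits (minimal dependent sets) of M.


In U(12,15), circuits are the (13)-element subsets.
Any set of 13 elements is dependent, and removing any one element gives
an independent set of size 12, so it is a minimal dependent set.
Number of circuits = C(15,13) = 15! / (13! * 2!) = 105.

105


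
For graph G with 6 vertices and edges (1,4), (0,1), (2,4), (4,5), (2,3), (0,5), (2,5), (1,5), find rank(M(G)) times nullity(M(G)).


r(M) = |V| - c = 6 - 1 = 5.
nullity = |E| - r(M) = 8 - 5 = 3.
Product = 5 * 3 = 15.

15


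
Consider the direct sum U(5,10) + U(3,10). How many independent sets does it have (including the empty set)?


For a direct sum, |I(M1+M2)| = |I(M1)| * |I(M2)|.
|I(U(5,10))| = sum C(10,k) for k=0..5 = 638.
|I(U(3,10))| = sum C(10,k) for k=0..3 = 176.
Total = 638 * 176 = 112288.

112288


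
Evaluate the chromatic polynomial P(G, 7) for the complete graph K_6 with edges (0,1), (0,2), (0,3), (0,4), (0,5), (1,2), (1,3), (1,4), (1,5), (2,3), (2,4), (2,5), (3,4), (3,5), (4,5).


P(K_6, k) = k(k-1)(k-2)...(k-5).
P(7) = (7) * (6) * (5) * (4) * (3) * (2) = 5040.

5040


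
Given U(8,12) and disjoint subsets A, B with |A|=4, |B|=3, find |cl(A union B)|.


|A union B| = 4 + 3 = 7 (disjoint).
In U(8,12), cl(S) = S if |S| < 8, else cl(S) = E.
Since 7 < 8, cl(A union B) = A union B.
|cl(A union B)| = 7.

7


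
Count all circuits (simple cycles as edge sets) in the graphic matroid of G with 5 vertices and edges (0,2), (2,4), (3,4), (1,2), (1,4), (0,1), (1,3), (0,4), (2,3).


A circuit in a graphic matroid = edge set of a simple cycle.
G has 5 vertices and 9 edges.
Enumerating all minimal edge subsets forming cycles...
Total circuits found: 22.

22


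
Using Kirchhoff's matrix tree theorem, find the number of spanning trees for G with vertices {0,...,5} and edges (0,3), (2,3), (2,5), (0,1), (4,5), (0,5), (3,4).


By Kirchhoff's matrix tree theorem, the number of spanning trees equals
the determinant of any cofactor of the Laplacian matrix L.
G has 6 vertices and 7 edges.
Computing the (5 x 5) cofactor determinant gives 12.

12


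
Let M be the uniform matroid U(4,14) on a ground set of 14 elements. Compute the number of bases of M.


Bases of U(4,14) are all 4-element subsets of the 14-element ground set.
Number of bases = C(14,4).
C(14,4) = (14 * 13 * 12 * 11) / (1 * 2 * 3 * 4) = 1001.

1001


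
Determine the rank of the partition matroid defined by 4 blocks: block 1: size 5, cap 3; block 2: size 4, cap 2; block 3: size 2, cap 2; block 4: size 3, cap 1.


Rank of a partition matroid = sum of min(|Si|, ci) for each block.
= min(5,3) + min(4,2) + min(2,2) + min(3,1)
= 3 + 2 + 2 + 1
= 8.

8


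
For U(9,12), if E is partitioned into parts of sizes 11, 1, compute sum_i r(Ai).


r(Ai) = min(|Ai|, 9) for each part.
Sum = min(11,9) + min(1,9)
    = 9 + 1
    = 10.

10


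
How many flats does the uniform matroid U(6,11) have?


Flats of U(6,11): every subset of size < 6 is a flat, plus E itself.
Count = (11 choose 0) + (11 choose 1) + (11 choose 2) + (11 choose 3) + (11 choose 4) + (11 choose 5) + 1
     = 1 + 11 + 55 + 165 + 330 + 462 + 1
     = 1025.

1025


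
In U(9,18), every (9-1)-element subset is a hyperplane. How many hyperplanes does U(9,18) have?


Hyperplanes of U(9,18) are flats of rank 8.
In a uniform matroid, these are exactly the (8)-element subsets.
Count = (18 choose 8) = 43758.

43758


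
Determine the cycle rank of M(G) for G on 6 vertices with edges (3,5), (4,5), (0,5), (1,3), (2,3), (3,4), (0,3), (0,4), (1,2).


Cycle rank (nullity) = |E| - r(M) = |E| - (|V| - c).
|E| = 9, |V| = 6, c = 1.
Nullity = 9 - (6 - 1) = 9 - 5 = 4.

4


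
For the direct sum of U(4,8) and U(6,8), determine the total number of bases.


Bases of a direct sum M1 + M2: |B| = |B(M1)| * |B(M2)|.
|B(U(4,8))| = C(8,4) = 70.
|B(U(6,8))| = C(8,6) = 28.
Total bases = 70 * 28 = 1960.

1960


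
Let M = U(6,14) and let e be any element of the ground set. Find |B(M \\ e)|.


Deleting e from U(6,14) gives U(6,13) since n > r.
Bases of U(6,13) = C(13,6) = 1716.

1716


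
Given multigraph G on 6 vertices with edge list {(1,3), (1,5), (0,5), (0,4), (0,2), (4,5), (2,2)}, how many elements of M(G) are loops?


In a graphic matroid, a loop is a self-loop edge (u,u) with rank 0.
Examining all 7 edges for self-loops...
Self-loops found: (2,2)
Number of loops = 1.

1


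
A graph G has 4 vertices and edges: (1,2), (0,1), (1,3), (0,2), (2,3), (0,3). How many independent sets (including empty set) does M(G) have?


An independent set in a graphic matroid is an acyclic edge subset.
G has 4 vertices and 6 edges.
Enumerate all 2^6 = 64 subsets, checking for acyclicity.
Total independent sets = 38.

38


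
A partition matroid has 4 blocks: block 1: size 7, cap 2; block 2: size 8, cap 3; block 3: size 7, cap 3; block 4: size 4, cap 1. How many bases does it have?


A basis picks exactly ci elements from block i.
Number of bases = product of C(|Si|, ci).
= C(7,2) * C(8,3) * C(7,3) * C(4,1)
= 21 * 56 * 35 * 4
= 164640.

164640


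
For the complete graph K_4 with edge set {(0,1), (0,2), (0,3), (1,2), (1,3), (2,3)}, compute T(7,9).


T(K_4; x,y) = x^3 + 3x^2 + 4xy + 2x + y^3 + 3y^2 + 2y.
Substituting x=7, y=9:
= 343 + 147 + 252 + 14 + 729 + 243 + 18
= 1746.

1746


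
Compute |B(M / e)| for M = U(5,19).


Contracting e from U(5,19) gives U(4,18).
Bases of U(4,18) = C(18,4) = (18 * 17 * 16 * 15) / (1 * 2 * 3 * 4) = 3060.

3060


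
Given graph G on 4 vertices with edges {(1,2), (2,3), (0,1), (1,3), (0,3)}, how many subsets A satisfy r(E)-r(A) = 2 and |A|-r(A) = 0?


R(x,y) = sum over A in 2^E of x^(r(E)-r(A)) * y^(|A|-r(A)).
G has 4 vertices, 5 edges. r(E) = 3.
Enumerate all 2^5 = 32 subsets.
Count subsets with r(E)-r(A)=2 and |A|-r(A)=0: 5.

5


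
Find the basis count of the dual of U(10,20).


The dual of U(r,n) is U(n-r, n) = U(10,20).
Bases of U(10,20) are all (10)-element subsets.
|B(M*)| = (20 choose 10) = 184756.

184756


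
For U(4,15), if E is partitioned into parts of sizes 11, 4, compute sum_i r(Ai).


r(Ai) = min(|Ai|, 4) for each part.
Sum = min(11,4) + min(4,4)
    = 4 + 4
    = 8.

8


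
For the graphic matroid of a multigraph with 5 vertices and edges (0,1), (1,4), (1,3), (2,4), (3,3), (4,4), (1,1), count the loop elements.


In a graphic matroid, a loop is a self-loop edge (u,u) with rank 0.
Examining all 7 edges for self-loops...
Self-loops found: (3,3), (4,4), (1,1)
Number of loops = 3.

3


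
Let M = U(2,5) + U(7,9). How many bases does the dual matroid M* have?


(M1+M2)* = M1* + M2*.
M1* = U(3,5), bases: C(5,3) = 10.
M2* = U(2,9), bases: C(9,2) = 36.
|B(M*)| = 10 * 36 = 360.

360


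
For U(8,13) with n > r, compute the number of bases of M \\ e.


Deleting e from U(8,13) gives U(8,12) since n > r.
Bases of U(8,12) = C(12,8) = 12! / (8! * 4!) = 495.

495


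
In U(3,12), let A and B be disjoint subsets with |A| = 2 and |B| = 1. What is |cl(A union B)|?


|A union B| = 2 + 1 = 3 (disjoint).
In U(3,12), cl(S) = S if |S| < 3, else cl(S) = E.
Since 3 >= 3, cl(A union B) = E.
|cl(A union B)| = 12.

12


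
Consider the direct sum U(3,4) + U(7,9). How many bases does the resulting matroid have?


Bases of a direct sum M1 + M2: |B| = |B(M1)| * |B(M2)|.
|B(U(3,4))| = C(4,3) = 4.
|B(U(7,9))| = C(9,7) = 36.
Total bases = 4 * 36 = 144.

144


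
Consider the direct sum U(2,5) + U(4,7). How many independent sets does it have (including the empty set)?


For a direct sum, |I(M1+M2)| = |I(M1)| * |I(M2)|.
|I(U(2,5))| = sum C(5,k) for k=0..2 = 16.
|I(U(4,7))| = sum C(7,k) for k=0..4 = 99.
Total = 16 * 99 = 1584.

1584


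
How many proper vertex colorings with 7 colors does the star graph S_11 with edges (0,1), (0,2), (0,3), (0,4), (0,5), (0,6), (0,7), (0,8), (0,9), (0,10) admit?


P(tree, k) = k * (k-1)^(10) for any tree on 11 vertices.
P(7) = 7 * 6^10 = 7 * 60466176 = 423263232.

423263232


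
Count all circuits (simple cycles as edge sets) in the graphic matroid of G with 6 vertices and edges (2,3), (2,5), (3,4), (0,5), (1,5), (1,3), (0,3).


A circuit in a graphic matroid = edge set of a simple cycle.
G has 6 vertices and 7 edges.
Enumerating all minimal edge subsets forming cycles...
Total circuits found: 3.

3


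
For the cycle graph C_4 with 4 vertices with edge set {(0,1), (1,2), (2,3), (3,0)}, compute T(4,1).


T(C_4; x,y) = x + x^2 + ... + x^(3) + y.
T(4,1) = 4^1 + 4^2 + 4^3 + 1
= 4 + 16 + 64 + 1
= 85.

85


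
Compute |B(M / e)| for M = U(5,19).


Contracting e from U(5,19) gives U(4,18).
Bases of U(4,18) = (18 choose 4) = 3060.

3060


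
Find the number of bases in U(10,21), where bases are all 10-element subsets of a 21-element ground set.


Bases of U(10,21) are all 10-element subsets of the 21-element ground set.
Number of bases = C(21,10).
C(21,10) = 21! / (10! * 11!) = 352716.

352716


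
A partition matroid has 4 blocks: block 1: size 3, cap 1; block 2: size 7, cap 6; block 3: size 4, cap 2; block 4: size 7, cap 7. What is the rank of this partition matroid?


Rank of a partition matroid = sum of min(|Si|, ci) for each block.
= min(3,1) + min(7,6) + min(4,2) + min(7,7)
= 1 + 6 + 2 + 7
= 16.

16


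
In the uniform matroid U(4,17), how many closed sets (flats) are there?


Flats of U(4,17): every subset of size < 4 is a flat, plus E itself.
Count = (17 choose 0) + (17 choose 1) + (17 choose 2) + (17 choose 3) + 1
     = 1 + 17 + 136 + 680 + 1
     = 835.

835


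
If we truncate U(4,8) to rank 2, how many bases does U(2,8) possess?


Truncating U(4,8) to rank 2 gives U(2,8).
Bases of U(2,8) are all 2-element subsets of 8 elements.
Number of bases = (8 choose 2) = 28.

28


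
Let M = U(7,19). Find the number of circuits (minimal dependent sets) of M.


In U(7,19), circuits are the (8)-element subsets.
Any set of 8 elements is dependent, and removing any one element gives
an independent set of size 7, so it is a minimal dependent set.
Number of circuits = C(19,8) = 75582.

75582


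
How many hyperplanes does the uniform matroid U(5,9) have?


Hyperplanes of U(5,9) are flats of rank 4.
In a uniform matroid, these are exactly the (4)-element subsets.
Count = C(9,4) = 9! / (4! * 5!) = 126.

126


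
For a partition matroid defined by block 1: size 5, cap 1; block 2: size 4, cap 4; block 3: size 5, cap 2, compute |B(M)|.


A basis picks exactly ci elements from block i.
Number of bases = product of C(|Si|, ci).
= C(5,1) * C(4,4) * C(5,2)
= 5 * 1 * 10
= 50.

50


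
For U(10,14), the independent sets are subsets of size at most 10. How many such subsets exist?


Independent sets of U(10,14) are all subsets of size <= 10.
Count = (14 choose 0) + (14 choose 1) + (14 choose 2) + (14 choose 3) + (14 choose 4) + (14 choose 5) + (14 choose 6) + (14 choose 7) + (14 choose 8) + (14 choose 9) + (14 choose 10)
     = 1 + 14 + 91 + 364 + 1001 + 2002 + 3003 + 3432 + 3003 + 2002 + 1001
     = 15914.

15914


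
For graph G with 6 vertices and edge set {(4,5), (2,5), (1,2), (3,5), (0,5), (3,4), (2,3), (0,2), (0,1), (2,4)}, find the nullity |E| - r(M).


Cycle rank (nullity) = |E| - r(M) = |E| - (|V| - c).
|E| = 10, |V| = 6, c = 1.
Nullity = 10 - (6 - 1) = 10 - 5 = 5.

5


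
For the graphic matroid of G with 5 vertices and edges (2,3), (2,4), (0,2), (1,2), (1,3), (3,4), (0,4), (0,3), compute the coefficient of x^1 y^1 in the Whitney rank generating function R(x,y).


R(x,y) = sum over A in 2^E of x^(r(E)-r(A)) * y^(|A|-r(A)).
G has 5 vertices, 8 edges. r(E) = 4.
Enumerate all 2^8 = 256 subsets.
Count subsets with r(E)-r(A)=1 and |A|-r(A)=1: 30.

30


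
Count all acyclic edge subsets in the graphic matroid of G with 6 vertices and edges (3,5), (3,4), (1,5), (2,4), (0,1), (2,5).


An independent set in a graphic matroid is an acyclic edge subset.
G has 6 vertices and 6 edges.
Enumerate all 2^6 = 64 subsets, checking for acyclicity.
Total independent sets = 60.

60


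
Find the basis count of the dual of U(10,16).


The dual of U(r,n) is U(n-r, n) = U(6,16).
Bases of U(6,16) are all (6)-element subsets.
|B(M*)| = C(16,6) = 8008.

8008


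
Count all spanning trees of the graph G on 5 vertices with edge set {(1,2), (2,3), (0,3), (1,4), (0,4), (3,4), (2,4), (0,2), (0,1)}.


By Kirchhoff's matrix tree theorem, the number of spanning trees equals
the determinant of any cofactor of the Laplacian matrix L.
G has 5 vertices and 9 edges.
Computing the (4 x 4) cofactor determinant gives 75.

75


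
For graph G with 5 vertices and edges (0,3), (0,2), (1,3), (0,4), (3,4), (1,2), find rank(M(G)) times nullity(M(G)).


r(M) = |V| - c = 5 - 1 = 4.
nullity = |E| - r(M) = 6 - 4 = 2.
Product = 4 * 2 = 8.

8


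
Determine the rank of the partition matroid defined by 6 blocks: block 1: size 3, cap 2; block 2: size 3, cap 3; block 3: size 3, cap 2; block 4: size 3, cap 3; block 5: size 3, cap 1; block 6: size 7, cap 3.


Rank of a partition matroid = sum of min(|Si|, ci) for each block.
= min(3,2) + min(3,3) + min(3,2) + min(3,3) + min(3,1) + min(7,3)
= 2 + 3 + 2 + 3 + 1 + 3
= 14.

14


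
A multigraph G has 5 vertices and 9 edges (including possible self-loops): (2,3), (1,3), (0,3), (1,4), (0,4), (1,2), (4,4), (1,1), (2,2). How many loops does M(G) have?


In a graphic matroid, a loop is a self-loop edge (u,u) with rank 0.
Examining all 9 edges for self-loops...
Self-loops found: (4,4), (1,1), (2,2)
Number of loops = 3.

3


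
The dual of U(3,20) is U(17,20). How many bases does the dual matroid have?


The dual of U(r,n) is U(n-r, n) = U(17,20).
Bases of U(17,20) are all (17)-element subsets.
|B(M*)| = C(20,17) = 20! / (17! * 3!) = 1140.

1140


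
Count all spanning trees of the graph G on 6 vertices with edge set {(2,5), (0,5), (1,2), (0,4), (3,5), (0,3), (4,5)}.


By Kirchhoff's matrix tree theorem, the number of spanning trees equals
the determinant of any cofactor of the Laplacian matrix L.
G has 6 vertices and 7 edges.
Computing the (5 x 5) cofactor determinant gives 8.

8


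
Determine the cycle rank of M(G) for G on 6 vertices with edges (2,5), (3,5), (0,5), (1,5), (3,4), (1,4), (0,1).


Cycle rank (nullity) = |E| - r(M) = |E| - (|V| - c).
|E| = 7, |V| = 6, c = 1.
Nullity = 7 - (6 - 1) = 7 - 5 = 2.

2


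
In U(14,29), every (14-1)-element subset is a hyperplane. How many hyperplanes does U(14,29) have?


Hyperplanes of U(14,29) are flats of rank 13.
In a uniform matroid, these are exactly the (13)-element subsets.
Count = (29 choose 13) = 67863915.

67863915


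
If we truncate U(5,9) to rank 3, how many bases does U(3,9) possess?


Truncating U(5,9) to rank 3 gives U(3,9).
Bases of U(3,9) are all 3-element subsets of 9 elements.
Number of bases = C(9,3) = (9 * 8 * 7) / (1 * 2 * 3) = 84.

84


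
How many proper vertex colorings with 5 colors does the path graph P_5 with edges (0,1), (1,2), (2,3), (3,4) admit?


P(P_5, k) = k * (k-1)^(4).
P(5) = 5 * 4^4 = 5 * 256 = 1280.

1280


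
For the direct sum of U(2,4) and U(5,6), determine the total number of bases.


Bases of a direct sum M1 + M2: |B| = |B(M1)| * |B(M2)|.
|B(U(2,4))| = C(4,2) = 6.
|B(U(5,6))| = C(6,5) = 6.
Total bases = 6 * 6 = 36.

36


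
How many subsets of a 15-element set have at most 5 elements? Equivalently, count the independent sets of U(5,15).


Independent sets of U(5,15) are all subsets of size <= 5.
Count = (15 choose 0) + (15 choose 1) + (15 choose 2) + (15 choose 3) + (15 choose 4) + (15 choose 5)
     = 1 + 15 + 105 + 455 + 1365 + 3003
     = 4944.

4944


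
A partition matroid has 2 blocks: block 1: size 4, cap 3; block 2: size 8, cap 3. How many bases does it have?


A basis picks exactly ci elements from block i.
Number of bases = product of C(|Si|, ci).
= C(4,3) * C(8,3)
= 4 * 56
= 224.

224


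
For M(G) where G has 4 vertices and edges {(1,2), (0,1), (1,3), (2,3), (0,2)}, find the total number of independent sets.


An independent set in a graphic matroid is an acyclic edge subset.
G has 4 vertices and 5 edges.
Enumerate all 2^5 = 32 subsets, checking for acyclicity.
Total independent sets = 24.

24


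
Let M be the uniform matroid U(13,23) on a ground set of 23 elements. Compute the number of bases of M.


Bases of U(13,23) are all 13-element subsets of the 23-element ground set.
Number of bases = C(23,13).
C(23,13) = 1144066.

1144066


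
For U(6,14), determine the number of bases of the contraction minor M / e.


Contracting e from U(6,14) gives U(5,13).
Bases of U(5,13) = C(13,5) = 1287.

1287


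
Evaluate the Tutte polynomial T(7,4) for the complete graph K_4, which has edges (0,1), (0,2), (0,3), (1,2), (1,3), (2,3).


T(K_4; x,y) = x^3 + 3x^2 + 4xy + 2x + y^3 + 3y^2 + 2y.
Substituting x=7, y=4:
= 343 + 147 + 112 + 14 + 64 + 48 + 8
= 736.

736


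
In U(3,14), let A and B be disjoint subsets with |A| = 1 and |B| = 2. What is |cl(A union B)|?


|A union B| = 1 + 2 = 3 (disjoint).
In U(3,14), cl(S) = S if |S| < 3, else cl(S) = E.
Since 3 >= 3, cl(A union B) = E.
|cl(A union B)| = 14.

14


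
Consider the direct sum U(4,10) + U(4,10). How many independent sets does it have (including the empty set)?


For a direct sum, |I(M1+M2)| = |I(M1)| * |I(M2)|.
|I(U(4,10))| = sum C(10,k) for k=0..4 = 386.
|I(U(4,10))| = sum C(10,k) for k=0..4 = 386.
Total = 386 * 386 = 148996.

148996


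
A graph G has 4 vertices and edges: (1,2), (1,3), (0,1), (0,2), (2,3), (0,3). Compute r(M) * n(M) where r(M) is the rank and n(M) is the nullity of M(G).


r(M) = |V| - c = 4 - 1 = 3.
nullity = |E| - r(M) = 6 - 3 = 3.
Product = 3 * 3 = 9.

9


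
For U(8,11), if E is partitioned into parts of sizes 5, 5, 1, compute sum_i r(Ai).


r(Ai) = min(|Ai|, 8) for each part.
Sum = min(5,8) + min(5,8) + min(1,8)
    = 5 + 5 + 1
    = 11.

11


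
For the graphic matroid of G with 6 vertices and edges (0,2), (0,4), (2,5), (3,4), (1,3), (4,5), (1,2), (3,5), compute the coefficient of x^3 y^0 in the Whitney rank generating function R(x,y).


R(x,y) = sum over A in 2^E of x^(r(E)-r(A)) * y^(|A|-r(A)).
G has 6 vertices, 8 edges. r(E) = 5.
Enumerate all 2^8 = 256 subsets.
Count subsets with r(E)-r(A)=3 and |A|-r(A)=0: 28.

28


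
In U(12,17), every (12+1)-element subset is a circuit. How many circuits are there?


In U(12,17), circuits are the (13)-element subsets.
Any set of 13 elements is dependent, and removing any one element gives
an independent set of size 12, so it is a minimal dependent set.
Number of circuits = C(17,13) = 2380.

2380


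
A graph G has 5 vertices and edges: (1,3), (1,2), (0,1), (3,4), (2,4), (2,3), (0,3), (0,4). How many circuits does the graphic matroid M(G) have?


A circuit in a graphic matroid = edge set of a simple cycle.
G has 5 vertices and 8 edges.
Enumerating all minimal edge subsets forming cycles...
Total circuits found: 13.

13


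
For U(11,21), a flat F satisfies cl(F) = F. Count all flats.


Flats of U(11,21): every subset of size < 11 is a flat, plus E itself.
Count = C(21,0) + C(21,1) + C(21,2) + C(21,3) + C(21,4) + C(21,5) + C(21,6) + C(21,7) + C(21,8) + C(21,9) + C(21,10) + 1
     = 1 + 21 + 210 + 1330 + 5985 + 20349 + 54264 + 116280 + 203490 + 293930 + 352716 + 1
     = 1048577.

1048577


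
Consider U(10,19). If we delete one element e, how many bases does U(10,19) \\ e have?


Deleting e from U(10,19) gives U(10,18) since n > r.
Bases of U(10,18) = C(18,10) = 43758.

43758


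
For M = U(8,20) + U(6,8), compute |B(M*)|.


(M1+M2)* = M1* + M2*.
M1* = U(12,20), bases: C(20,12) = 125970.
M2* = U(2,8), bases: C(8,2) = 28.
|B(M*)| = 125970 * 28 = 3527160.

3527160


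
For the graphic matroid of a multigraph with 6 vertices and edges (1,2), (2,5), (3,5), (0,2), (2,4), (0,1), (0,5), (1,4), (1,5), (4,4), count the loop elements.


In a graphic matroid, a loop is a self-loop edge (u,u) with rank 0.
Examining all 10 edges for self-loops...
Self-loops found: (4,4)
Number of loops = 1.

1


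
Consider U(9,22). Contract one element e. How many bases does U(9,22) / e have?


Contracting e from U(9,22) gives U(8,21).
Bases of U(8,21) = C(21,8) = 203490.

203490


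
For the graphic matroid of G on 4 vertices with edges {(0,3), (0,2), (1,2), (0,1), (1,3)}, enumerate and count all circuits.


A circuit in a graphic matroid = edge set of a simple cycle.
G has 4 vertices and 5 edges.
Enumerating all minimal edge subsets forming cycles...
Total circuits found: 3.

3


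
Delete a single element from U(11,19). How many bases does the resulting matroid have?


Deleting e from U(11,19) gives U(11,18) since n > r.
Bases of U(11,18) = C(18,11) = 18! / (11! * 7!) = 31824.

31824


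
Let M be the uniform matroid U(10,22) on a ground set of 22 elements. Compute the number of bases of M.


Bases of U(10,22) are all 10-element subsets of the 22-element ground set.
Number of bases = C(22,10).
C(22,10) = 22! / (10! * 12!) = 646646.

646646


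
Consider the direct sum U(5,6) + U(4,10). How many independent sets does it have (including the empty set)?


For a direct sum, |I(M1+M2)| = |I(M1)| * |I(M2)|.
|I(U(5,6))| = sum C(6,k) for k=0..5 = 63.
|I(U(4,10))| = sum C(10,k) for k=0..4 = 386.
Total = 63 * 386 = 24318.

24318


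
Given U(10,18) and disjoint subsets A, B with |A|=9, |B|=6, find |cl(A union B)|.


|A union B| = 9 + 6 = 15 (disjoint).
In U(10,18), cl(S) = S if |S| < 10, else cl(S) = E.
Since 15 >= 10, cl(A union B) = E.
|cl(A union B)| = 18.

18


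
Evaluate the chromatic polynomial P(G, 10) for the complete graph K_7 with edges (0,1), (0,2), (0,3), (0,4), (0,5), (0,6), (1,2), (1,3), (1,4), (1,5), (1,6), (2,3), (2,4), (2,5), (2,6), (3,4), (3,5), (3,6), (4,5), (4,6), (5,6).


P(K_7, k) = k(k-1)(k-2)...(k-6).
P(10) = (10) * (9) * (8) * (7) * (6) * (5) * (4) = 604800.

604800


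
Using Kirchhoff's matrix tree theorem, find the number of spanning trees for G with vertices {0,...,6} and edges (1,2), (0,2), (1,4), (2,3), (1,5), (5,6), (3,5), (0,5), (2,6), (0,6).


By Kirchhoff's matrix tree theorem, the number of spanning trees equals
the determinant of any cofactor of the Laplacian matrix L.
G has 7 vertices and 10 edges.
Computing the (6 x 6) cofactor determinant gives 64.

64


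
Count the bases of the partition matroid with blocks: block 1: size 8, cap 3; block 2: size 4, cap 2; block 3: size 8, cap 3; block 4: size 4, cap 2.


A basis picks exactly ci elements from block i.
Number of bases = product of C(|Si|, ci).
= C(8,3) * C(4,2) * C(8,3) * C(4,2)
= 56 * 6 * 56 * 6
= 112896.

112896


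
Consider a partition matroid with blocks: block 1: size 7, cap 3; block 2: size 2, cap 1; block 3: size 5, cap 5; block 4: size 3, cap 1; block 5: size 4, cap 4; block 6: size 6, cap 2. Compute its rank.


Rank of a partition matroid = sum of min(|Si|, ci) for each block.
= min(7,3) + min(2,1) + min(5,5) + min(3,1) + min(4,4) + min(6,2)
= 3 + 1 + 5 + 1 + 4 + 2
= 16.

16


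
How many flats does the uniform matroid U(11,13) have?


Flats of U(11,13): every subset of size < 11 is a flat, plus E itself.
Count = (13 choose 0) + (13 choose 1) + (13 choose 2) + (13 choose 3) + (13 choose 4) + (13 choose 5) + (13 choose 6) + (13 choose 7) + (13 choose 8) + (13 choose 9) + (13 choose 10) + 1
     = 1 + 13 + 78 + 286 + 715 + 1287 + 1716 + 1716 + 1287 + 715 + 286 + 1
     = 8101.

8101


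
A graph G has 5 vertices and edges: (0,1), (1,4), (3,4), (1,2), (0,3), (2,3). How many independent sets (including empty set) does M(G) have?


An independent set in a graphic matroid is an acyclic edge subset.
G has 5 vertices and 6 edges.
Enumerate all 2^6 = 64 subsets, checking for acyclicity.
Total independent sets = 54.

54


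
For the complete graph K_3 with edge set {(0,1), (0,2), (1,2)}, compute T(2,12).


T(K_3; x,y) = x^2 + x + y.
T(2,12) = 4 + 2 + 12 = 18.

18


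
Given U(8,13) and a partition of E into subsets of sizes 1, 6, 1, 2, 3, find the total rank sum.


r(Ai) = min(|Ai|, 8) for each part.
Sum = min(1,8) + min(6,8) + min(1,8) + min(2,8) + min(3,8)
    = 1 + 6 + 1 + 2 + 3
    = 13.

13


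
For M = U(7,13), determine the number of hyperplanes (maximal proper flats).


Hyperplanes of U(7,13) are flats of rank 6.
In a uniform matroid, these are exactly the (6)-element subsets.
Count = C(13,6) = 13! / (6! * 7!) = 1716.

1716


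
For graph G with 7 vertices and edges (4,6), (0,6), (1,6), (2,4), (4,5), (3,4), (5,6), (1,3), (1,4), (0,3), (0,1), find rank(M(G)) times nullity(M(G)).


r(M) = |V| - c = 7 - 1 = 6.
nullity = |E| - r(M) = 11 - 6 = 5.
Product = 6 * 5 = 30.

30


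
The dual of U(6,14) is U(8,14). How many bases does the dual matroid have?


The dual of U(r,n) is U(n-r, n) = U(8,14).
Bases of U(8,14) are all (8)-element subsets.
|B(M*)| = (14 choose 8) = 3003.

3003


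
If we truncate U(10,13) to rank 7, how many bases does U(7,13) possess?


Truncating U(10,13) to rank 7 gives U(7,13).
Bases of U(7,13) are all 7-element subsets of 13 elements.
Number of bases = (13 choose 7) = 1716.

1716


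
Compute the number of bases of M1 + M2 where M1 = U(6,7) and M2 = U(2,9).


Bases of a direct sum M1 + M2: |B| = |B(M1)| * |B(M2)|.
|B(U(6,7))| = C(7,6) = 7.
|B(U(2,9))| = C(9,2) = 36.
Total bases = 7 * 36 = 252.

252


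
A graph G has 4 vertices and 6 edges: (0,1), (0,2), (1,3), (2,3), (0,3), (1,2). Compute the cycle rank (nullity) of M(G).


Cycle rank (nullity) = |E| - r(M) = |E| - (|V| - c).
|E| = 6, |V| = 4, c = 1.
Nullity = 6 - (4 - 1) = 6 - 3 = 3.

3
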